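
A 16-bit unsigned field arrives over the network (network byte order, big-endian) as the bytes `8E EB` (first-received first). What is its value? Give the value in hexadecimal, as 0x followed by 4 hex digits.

In big-endian order the high byte comes first in memory.
The bytes are already most-significant first: 0x8EEB.

0x8EEB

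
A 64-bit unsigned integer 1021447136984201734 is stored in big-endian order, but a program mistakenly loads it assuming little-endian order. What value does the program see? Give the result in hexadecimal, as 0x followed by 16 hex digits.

1021447136984201734 in 64-bit hexadecimal is 0x0E2CE8C25CC87A06.
Stored big-endian, the bytes at ascending addresses are 0E 2C E8 C2 5C C8 7A 06.
Read back as little-endian, the first byte is least significant, giving 0x067AC85CC2E82C0E.

0x067AC85CC2E82C0E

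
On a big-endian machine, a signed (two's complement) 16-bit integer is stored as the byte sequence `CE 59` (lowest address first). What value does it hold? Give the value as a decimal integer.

In big-endian order the high byte comes first in memory.
The bytes are already most-significant first: 0xCE59.
Top bit is set, so as a signed 16-bit value this is 0xCE59 − 2^16 = -12711.

-12711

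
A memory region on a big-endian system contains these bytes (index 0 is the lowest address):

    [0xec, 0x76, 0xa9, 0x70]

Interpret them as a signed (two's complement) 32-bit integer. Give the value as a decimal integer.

-327767696

Big-endian stores the most-significant byte at the lowest address.
The bytes are already most-significant first: 0xEC76A970.
Top bit is set, so as a signed 32-bit value this is 0xEC76A970 − 2^32 = -327767696.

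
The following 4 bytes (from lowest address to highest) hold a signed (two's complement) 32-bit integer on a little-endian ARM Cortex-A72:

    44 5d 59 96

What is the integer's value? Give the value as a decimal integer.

-1772528316

Little-endian stores the least-significant byte at the lowest address.
Reassemble most-significant byte first: 96 59 5D 44 → 0x96595D44.
Top bit is set, so as a signed 32-bit value this is 0x96595D44 − 2^32 = -1772528316.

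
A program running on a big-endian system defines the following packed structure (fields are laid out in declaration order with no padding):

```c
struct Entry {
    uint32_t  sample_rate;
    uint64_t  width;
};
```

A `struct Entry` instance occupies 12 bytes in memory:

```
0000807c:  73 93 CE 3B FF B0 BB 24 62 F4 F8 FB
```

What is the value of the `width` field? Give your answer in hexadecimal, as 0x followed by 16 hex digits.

`width` follows `sample_rate` (4 bytes), so it starts at byte offset 4 and occupies 8 bytes.
Bytes at offsets 4..11: FF B0 BB 24 62 F4 F8 FB.
Big-endian: lowest address holds the most-significant byte.
The bytes are already most-significant first: 0xFFB0BB2462F4F8FB.

0xFFB0BB2462F4F8FB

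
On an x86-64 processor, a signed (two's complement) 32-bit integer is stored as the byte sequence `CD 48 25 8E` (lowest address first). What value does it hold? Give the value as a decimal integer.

Little-endian: lowest address holds the least-significant byte.
Reassemble most-significant byte first: 8E 25 48 CD → 0x8E2548CD.
Top bit is set, so as a signed 32-bit value this is 0x8E2548CD − 2^32 = -1910159155.

-1910159155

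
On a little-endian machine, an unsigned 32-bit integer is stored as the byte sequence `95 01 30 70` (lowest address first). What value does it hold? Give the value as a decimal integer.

1882194325

Little-endian stores the least-significant byte at the lowest address.
Reassemble most-significant byte first: 70 30 01 95 → 0x70300195.
0x70300195 = 1882194325.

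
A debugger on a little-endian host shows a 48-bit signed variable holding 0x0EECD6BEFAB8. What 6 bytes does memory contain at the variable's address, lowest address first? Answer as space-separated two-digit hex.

B8 FA BE D6 EC 0E

Split into bytes (most-significant first): 0E EC D6 BE FA B8.
In little-endian order the low byte comes first in memory.
So at ascending addresses the bytes are B8 FA BE D6 EC 0E.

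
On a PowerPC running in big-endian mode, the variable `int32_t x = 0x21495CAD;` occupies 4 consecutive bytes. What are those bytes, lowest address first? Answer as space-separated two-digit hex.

21 49 5C AD

Split into bytes (most-significant first): 21 49 5C AD.
Big-endian stores the most-significant byte at the lowest address.
So the memory order matches the most-significant-first order: 21 49 5C AD.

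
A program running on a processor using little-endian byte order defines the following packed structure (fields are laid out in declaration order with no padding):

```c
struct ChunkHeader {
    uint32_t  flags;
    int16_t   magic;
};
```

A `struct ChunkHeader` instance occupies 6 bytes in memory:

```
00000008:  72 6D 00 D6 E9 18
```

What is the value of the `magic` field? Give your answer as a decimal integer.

`magic` follows `flags` (4 bytes), so it starts at byte offset 4 and occupies 2 bytes.
Bytes at offsets 4..5: E9 18.
In little-endian order the low byte comes first in memory.
Reassemble most-significant byte first: 18 E9 → 0x18E9.
0x18E9 = 6377.

6377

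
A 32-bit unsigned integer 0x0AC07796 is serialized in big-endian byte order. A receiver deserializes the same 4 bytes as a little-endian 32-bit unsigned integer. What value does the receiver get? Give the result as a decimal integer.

Stored big-endian, the bytes at ascending addresses are 0A C0 77 96.
Read back as little-endian, the first byte is least significant, giving 0x9677C00A.
0x9677C00A = 2524430346.

2524430346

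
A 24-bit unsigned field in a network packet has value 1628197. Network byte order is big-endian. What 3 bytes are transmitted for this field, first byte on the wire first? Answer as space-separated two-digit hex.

18 D8 25

1628197 in hexadecimal, padded to 24 bits, is 0x18D825.
Split into bytes (most-significant first): 18 D8 25.
Big-endian stores the most-significant byte at the lowest address.
So the memory order matches the most-significant-first order: 18 D8 25.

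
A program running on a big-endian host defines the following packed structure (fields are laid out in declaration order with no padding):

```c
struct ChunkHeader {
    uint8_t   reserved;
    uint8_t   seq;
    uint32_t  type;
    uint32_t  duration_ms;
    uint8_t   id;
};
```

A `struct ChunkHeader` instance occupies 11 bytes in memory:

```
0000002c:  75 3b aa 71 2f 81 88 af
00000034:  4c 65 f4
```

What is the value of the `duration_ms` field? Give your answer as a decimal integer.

2293189733

`duration_ms` follows `reserved` (1 B), `seq` (1 B), `type` (4 B), so it starts at offset 1 + 1 + 4 = 6 and occupies 4 bytes.
Bytes at offsets 6..9: 88 AF 4C 65.
Big-endian: lowest address holds the most-significant byte.
The bytes are already most-significant first: 0x88AF4C65.
0x88AF4C65 = 2293189733.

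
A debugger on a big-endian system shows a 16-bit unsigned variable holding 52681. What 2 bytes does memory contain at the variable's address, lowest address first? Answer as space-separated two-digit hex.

CD C9

52681 in hexadecimal, padded to 16 bits, is 0xCDC9.
Split into bytes (most-significant first): CD C9.
In big-endian order the high byte comes first in memory.
So the memory order matches the most-significant-first order: CD C9.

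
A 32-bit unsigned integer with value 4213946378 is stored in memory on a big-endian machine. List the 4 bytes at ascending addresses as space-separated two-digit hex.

FB 2B B8 0A

4213946378 in hexadecimal, padded to 32 bits, is 0xFB2BB80A.
Split into bytes (most-significant first): FB 2B B8 0A.
Big-endian stores the most-significant byte at the lowest address.
So the memory order matches the most-significant-first order: FB 2B B8 0A.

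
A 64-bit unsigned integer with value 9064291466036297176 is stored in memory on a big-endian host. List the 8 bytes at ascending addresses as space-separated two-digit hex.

9064291466036297176 in hexadecimal, padded to 64 bits, is 0x7DCAD5104DB2BDD8.
Split into bytes (most-significant first): 7D CA D5 10 4D B2 BD D8.
In big-endian order the high byte comes first in memory.
So the memory order matches the most-significant-first order: 7D CA D5 10 4D B2 BD D8.

7D CA D5 10 4D B2 BD D8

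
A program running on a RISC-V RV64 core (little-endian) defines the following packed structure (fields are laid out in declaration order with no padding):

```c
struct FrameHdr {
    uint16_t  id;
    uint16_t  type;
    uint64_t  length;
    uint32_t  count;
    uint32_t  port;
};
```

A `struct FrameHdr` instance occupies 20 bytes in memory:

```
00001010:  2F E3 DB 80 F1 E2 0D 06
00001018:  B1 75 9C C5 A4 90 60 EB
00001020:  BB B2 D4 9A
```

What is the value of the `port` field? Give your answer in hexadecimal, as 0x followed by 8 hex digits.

`port` follows `id` (2 B), `type` (2 B), `length` (8 B), `count` (4 B), so it starts at offset 2 + 2 + 8 + 4 = 16 and occupies 4 bytes.
Bytes at offsets 16..19: BB B2 D4 9A.
Little-endian stores the least-significant byte at the lowest address.
Reassemble most-significant byte first: 9A D4 B2 BB → 0x9AD4B2BB.

0x9AD4B2BB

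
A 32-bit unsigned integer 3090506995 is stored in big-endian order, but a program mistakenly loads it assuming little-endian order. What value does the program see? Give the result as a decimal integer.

4083430840

3090506995 in 32-bit hexadecimal is 0xB83564F3.
Stored big-endian, the bytes at ascending addresses are B8 35 64 F3.
Read back as little-endian, the first byte is least significant, giving 0xF36435B8.
0xF36435B8 = 4083430840.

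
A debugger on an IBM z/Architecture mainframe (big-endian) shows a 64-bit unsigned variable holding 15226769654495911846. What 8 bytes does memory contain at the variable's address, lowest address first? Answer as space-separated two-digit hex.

D3 50 5A 53 6C ED 1F A6

15226769654495911846 in hexadecimal, padded to 64 bits, is 0xD3505A536CED1FA6.
Split into bytes (most-significant first): D3 50 5A 53 6C ED 1F A6.
In big-endian order the high byte comes first in memory.
So the memory order matches the most-significant-first order: D3 50 5A 53 6C ED 1F A6.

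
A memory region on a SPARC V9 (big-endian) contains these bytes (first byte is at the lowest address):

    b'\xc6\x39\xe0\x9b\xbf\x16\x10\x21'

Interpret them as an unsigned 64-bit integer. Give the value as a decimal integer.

Big-endian: lowest address holds the most-significant byte.
The bytes are already most-significant first: 0xC639E09BBF161021.
0xC639E09BBF161021 = 14283694652712685601.

14283694652712685601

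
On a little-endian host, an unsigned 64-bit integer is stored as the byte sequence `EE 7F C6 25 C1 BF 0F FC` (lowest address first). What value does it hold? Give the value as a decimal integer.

Little-endian stores the least-significant byte at the lowest address.
Reassemble most-significant byte first: FC 0F BF C1 25 C6 7F EE → 0xFC0FBFC125C67FEE.
0xFC0FBFC125C67FEE = 18162946658491858926.

18162946658491858926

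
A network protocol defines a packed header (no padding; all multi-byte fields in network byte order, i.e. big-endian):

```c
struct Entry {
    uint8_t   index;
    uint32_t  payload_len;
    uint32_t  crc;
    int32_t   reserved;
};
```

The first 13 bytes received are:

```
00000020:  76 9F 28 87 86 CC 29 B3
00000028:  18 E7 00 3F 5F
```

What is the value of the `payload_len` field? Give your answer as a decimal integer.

2670233478

`payload_len` follows `index` (1 byte), so it starts at byte offset 1 and occupies 4 bytes.
Bytes at offsets 1..4: 9F 28 87 86.
In big-endian order the high byte comes first in memory.
The bytes are already most-significant first: 0x9F288786.
0x9F288786 = 2670233478.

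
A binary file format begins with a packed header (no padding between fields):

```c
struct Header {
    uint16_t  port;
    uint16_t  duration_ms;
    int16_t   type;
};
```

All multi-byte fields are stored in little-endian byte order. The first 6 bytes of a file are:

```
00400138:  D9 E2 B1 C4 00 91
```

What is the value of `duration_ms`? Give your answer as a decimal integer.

`duration_ms` follows `port` (2 bytes), so it starts at byte offset 2 and occupies 2 bytes.
Bytes at offsets 2..3: B1 C4.
Little-endian stores the least-significant byte at the lowest address.
Reassemble most-significant byte first: C4 B1 → 0xC4B1.
0xC4B1 = 50353.

50353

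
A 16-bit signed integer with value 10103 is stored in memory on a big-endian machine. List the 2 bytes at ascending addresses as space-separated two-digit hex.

27 77

10103 in hexadecimal, padded to 16 bits, is 0x2777.
Split into bytes (most-significant first): 27 77.
Big-endian: lowest address holds the most-significant byte.
So the memory order matches the most-significant-first order: 27 77.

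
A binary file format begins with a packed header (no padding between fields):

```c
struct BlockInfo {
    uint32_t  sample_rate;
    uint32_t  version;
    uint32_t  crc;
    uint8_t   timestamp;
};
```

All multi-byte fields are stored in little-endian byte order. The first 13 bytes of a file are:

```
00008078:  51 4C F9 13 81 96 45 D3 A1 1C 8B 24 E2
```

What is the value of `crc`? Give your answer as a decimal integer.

`crc` follows `sample_rate` (4 B), `version` (4 B), so it starts at offset 4 + 4 = 8 and occupies 4 bytes.
Bytes at offsets 8..11: A1 1C 8B 24.
Little-endian stores the least-significant byte at the lowest address.
Reassemble most-significant byte first: 24 8B 1C A1 → 0x248B1CA1.
0x248B1CA1 = 613096609.

613096609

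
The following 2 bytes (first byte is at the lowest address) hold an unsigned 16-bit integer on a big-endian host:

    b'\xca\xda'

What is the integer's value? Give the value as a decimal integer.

Big-endian: lowest address holds the most-significant byte.
The bytes are already most-significant first: 0xCADA.
0xCADA = 51930.

51930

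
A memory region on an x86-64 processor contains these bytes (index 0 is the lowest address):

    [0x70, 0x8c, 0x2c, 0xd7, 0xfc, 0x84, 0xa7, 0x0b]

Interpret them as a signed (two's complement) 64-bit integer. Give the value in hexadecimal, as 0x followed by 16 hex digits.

0x0BA784FCD72C8C70

Little-endian stores the least-significant byte at the lowest address.
Reassemble most-significant byte first: 0B A7 84 FC D7 2C 8C 70 → 0x0BA784FCD72C8C70.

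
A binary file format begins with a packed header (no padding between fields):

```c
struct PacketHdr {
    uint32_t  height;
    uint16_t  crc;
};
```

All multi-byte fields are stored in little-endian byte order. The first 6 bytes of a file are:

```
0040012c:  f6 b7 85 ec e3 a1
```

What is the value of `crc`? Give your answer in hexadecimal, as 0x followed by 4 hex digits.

`crc` follows `height` (4 bytes), so it starts at byte offset 4 and occupies 2 bytes.
Bytes at offsets 4..5: E3 A1.
In little-endian order the low byte comes first in memory.
Reassemble most-significant byte first: A1 E3 → 0xA1E3.

0xA1E3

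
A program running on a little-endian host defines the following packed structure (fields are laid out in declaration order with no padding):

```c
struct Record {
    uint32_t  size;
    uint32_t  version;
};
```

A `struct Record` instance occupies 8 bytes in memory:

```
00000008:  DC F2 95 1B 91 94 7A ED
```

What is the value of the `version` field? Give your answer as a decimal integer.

`version` follows `size` (4 bytes), so it starts at byte offset 4 and occupies 4 bytes.
Bytes at offsets 4..7: 91 94 7A ED.
In little-endian order the low byte comes first in memory.
Reassemble most-significant byte first: ED 7A 94 91 → 0xED7A9491.
0xED7A9491 = 3984233617.

3984233617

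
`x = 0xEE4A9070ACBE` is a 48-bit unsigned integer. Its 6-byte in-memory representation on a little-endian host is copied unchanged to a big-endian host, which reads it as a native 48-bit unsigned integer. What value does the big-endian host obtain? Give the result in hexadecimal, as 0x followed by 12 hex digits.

Stored little-endian, the bytes at ascending addresses are BE AC 70 90 4A EE.
Read back as big-endian, the last byte is least significant, giving 0xBEAC70904AEE.

0xBEAC70904AEE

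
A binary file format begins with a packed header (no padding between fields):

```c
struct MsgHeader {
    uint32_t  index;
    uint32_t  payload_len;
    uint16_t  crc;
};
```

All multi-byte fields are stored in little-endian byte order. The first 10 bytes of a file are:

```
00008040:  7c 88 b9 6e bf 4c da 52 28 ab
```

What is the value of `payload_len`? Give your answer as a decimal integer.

1390038207

`payload_len` follows `index` (4 bytes), so it starts at byte offset 4 and occupies 4 bytes.
Bytes at offsets 4..7: BF 4C DA 52.
In little-endian order the low byte comes first in memory.
Reassemble most-significant byte first: 52 DA 4C BF → 0x52DA4CBF.
0x52DA4CBF = 1390038207.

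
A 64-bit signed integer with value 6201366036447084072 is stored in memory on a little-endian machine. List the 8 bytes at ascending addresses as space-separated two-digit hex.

6201366036447084072 in hexadecimal, padded to 64 bits, is 0x560FAD8DCC99BE28.
Split into bytes (most-significant first): 56 0F AD 8D CC 99 BE 28.
In little-endian order the low byte comes first in memory.
So at ascending addresses the bytes are 28 BE 99 CC 8D AD 0F 56.

28 BE 99 CC 8D AD 0F 56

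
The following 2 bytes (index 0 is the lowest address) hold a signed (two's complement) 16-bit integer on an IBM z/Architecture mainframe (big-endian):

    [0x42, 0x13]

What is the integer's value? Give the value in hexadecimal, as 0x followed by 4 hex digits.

0x4213

Big-endian: lowest address holds the most-significant byte.
The bytes are already most-significant first: 0x4213.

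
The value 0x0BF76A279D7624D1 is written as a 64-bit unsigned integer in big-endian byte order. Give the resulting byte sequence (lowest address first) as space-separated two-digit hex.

0B F7 6A 27 9D 76 24 D1

Split into bytes (most-significant first): 0B F7 6A 27 9D 76 24 D1.
In big-endian order the high byte comes first in memory.
So the memory order matches the most-significant-first order: 0B F7 6A 27 9D 76 24 D1.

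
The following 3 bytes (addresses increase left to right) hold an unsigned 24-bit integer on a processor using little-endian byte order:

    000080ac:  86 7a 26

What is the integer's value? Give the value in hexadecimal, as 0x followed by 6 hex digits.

In little-endian order the low byte comes first in memory.
Reassemble most-significant byte first: 26 7A 86 → 0x267A86.

0x267A86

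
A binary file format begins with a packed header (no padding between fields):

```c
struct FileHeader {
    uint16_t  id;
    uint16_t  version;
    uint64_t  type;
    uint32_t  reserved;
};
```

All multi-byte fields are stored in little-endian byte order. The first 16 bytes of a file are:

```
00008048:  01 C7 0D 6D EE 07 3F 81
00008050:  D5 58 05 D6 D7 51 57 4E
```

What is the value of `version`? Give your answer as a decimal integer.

27917

`version` follows `id` (2 bytes), so it starts at byte offset 2 and occupies 2 bytes.
Bytes at offsets 2..3: 0D 6D.
In little-endian order the low byte comes first in memory.
Reassemble most-significant byte first: 6D 0D → 0x6D0D.
0x6D0D = 27917.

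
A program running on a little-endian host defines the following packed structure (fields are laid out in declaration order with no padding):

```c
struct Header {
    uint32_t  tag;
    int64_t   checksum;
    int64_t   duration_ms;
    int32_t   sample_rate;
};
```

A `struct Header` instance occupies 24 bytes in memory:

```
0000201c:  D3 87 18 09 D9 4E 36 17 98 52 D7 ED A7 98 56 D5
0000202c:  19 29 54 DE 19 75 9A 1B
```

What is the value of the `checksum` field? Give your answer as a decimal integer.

`checksum` follows `tag` (4 bytes), so it starts at byte offset 4 and occupies 8 bytes.
Bytes at offsets 4..11: D9 4E 36 17 98 52 D7 ED.
Little-endian: lowest address holds the least-significant byte.
Reassemble most-significant byte first: ED D7 52 98 17 36 4E D9 → 0xEDD7529817364ED9.
Top bit is set, so as a signed 64-bit value this is 0xEDD7529817364ED9 − 2^64 = -1308486353549898023.

-1308486353549898023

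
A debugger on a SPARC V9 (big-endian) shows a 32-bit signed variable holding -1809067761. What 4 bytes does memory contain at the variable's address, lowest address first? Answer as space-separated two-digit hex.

94 2B D1 0F

Two's complement of -1809067761 in 32 bits: 1809067761 = 0x6BD42EF1; invert → 0x942BD10E; add 1 → 0x942BD10F.
Split into bytes (most-significant first): 94 2B D1 0F.
In big-endian order the high byte comes first in memory.
So the memory order matches the most-significant-first order: 94 2B D1 0F.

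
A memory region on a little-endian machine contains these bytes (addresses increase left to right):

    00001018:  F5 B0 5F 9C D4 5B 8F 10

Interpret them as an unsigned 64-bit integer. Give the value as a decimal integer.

Little-endian: lowest address holds the least-significant byte.
Reassemble most-significant byte first: 10 8F 5B D4 9C 5F B0 F5 → 0x108F5BD49C5FB0F5.
0x108F5BD49C5FB0F5 = 1193273394991182069.

1193273394991182069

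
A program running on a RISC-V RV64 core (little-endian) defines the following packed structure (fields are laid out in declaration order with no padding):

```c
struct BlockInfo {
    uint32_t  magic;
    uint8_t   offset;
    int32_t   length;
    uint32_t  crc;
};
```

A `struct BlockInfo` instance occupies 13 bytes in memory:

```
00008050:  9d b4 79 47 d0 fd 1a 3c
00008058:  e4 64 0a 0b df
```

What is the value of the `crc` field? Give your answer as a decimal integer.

`crc` follows `magic` (4 B), `offset` (1 B), `length` (4 B), so it starts at offset 4 + 1 + 4 = 9 and occupies 4 bytes.
Bytes at offsets 9..12: 64 0A 0B DF.
In little-endian order the low byte comes first in memory.
Reassemble most-significant byte first: DF 0B 0A 64 → 0xDF0B0A64.
0xDF0B0A64 = 3742042724.

3742042724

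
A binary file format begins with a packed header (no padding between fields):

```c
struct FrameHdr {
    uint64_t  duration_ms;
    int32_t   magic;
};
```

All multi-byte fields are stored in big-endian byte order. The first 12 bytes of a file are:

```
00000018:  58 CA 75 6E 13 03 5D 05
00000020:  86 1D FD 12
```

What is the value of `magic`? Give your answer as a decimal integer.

-2044855022

`magic` follows `duration_ms` (8 bytes), so it starts at byte offset 8 and occupies 4 bytes.
Bytes at offsets 8..11: 86 1D FD 12.
Big-endian stores the most-significant byte at the lowest address.
The bytes are already most-significant first: 0x861DFD12.
Top bit is set, so as a signed 32-bit value this is 0x861DFD12 − 2^32 = -2044855022.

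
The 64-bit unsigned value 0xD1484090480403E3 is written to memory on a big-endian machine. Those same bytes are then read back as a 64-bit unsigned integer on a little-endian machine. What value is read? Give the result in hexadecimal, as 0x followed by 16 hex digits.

Stored big-endian, the bytes at ascending addresses are D1 48 40 90 48 04 03 E3.
Read back as little-endian, the first byte is least significant, giving 0xE3030448904048D1.

0xE3030448904048D1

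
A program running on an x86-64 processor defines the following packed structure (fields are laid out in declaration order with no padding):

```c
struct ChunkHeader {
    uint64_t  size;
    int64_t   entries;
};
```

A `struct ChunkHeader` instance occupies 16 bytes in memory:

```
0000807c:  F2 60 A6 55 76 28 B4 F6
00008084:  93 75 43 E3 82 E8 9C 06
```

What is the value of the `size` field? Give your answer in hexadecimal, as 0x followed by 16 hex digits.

`size` is the first field, at byte offset 0, occupying 8 bytes.
Bytes at offsets 0..7: F2 60 A6 55 76 28 B4 F6.
Little-endian: lowest address holds the least-significant byte.
Reassemble most-significant byte first: F6 B4 28 76 55 A6 60 F2 → 0xF6B4287655A660F2.

0xF6B4287655A660F2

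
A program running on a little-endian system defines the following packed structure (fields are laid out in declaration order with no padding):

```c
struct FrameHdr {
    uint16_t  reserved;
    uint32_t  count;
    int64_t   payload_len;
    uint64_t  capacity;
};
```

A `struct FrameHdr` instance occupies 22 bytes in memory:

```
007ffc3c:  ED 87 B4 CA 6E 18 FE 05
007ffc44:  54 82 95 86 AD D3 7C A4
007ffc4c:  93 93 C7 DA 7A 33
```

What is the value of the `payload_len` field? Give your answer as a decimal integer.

`payload_len` follows `reserved` (2 B), `count` (4 B), so it starts at offset 2 + 4 = 6 and occupies 8 bytes.
Bytes at offsets 6..13: FE 05 54 82 95 86 AD D3.
In little-endian order the low byte comes first in memory.
Reassemble most-significant byte first: D3 AD 86 95 82 54 05 FE → 0xD3AD8695825405FE.
Top bit is set, so as a signed 64-bit value this is 0xD3AD8695825405FE − 2^64 = -3193748584041019906.

-3193748584041019906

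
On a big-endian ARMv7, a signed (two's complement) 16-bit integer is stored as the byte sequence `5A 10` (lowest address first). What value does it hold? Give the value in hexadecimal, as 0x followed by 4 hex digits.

Big-endian: lowest address holds the most-significant byte.
The bytes are already most-significant first: 0x5A10.

0x5A10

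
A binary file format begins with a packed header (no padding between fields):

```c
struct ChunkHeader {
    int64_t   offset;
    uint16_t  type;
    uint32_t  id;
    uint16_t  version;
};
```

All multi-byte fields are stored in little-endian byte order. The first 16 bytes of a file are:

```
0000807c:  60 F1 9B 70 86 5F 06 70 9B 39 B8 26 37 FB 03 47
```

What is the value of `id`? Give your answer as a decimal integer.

`id` follows `offset` (8 B), `type` (2 B), so it starts at offset 8 + 2 = 10 and occupies 4 bytes.
Bytes at offsets 10..13: B8 26 37 FB.
In little-endian order the low byte comes first in memory.
Reassemble most-significant byte first: FB 37 26 B8 → 0xFB3726B8.
0xFB3726B8 = 4214695608.

4214695608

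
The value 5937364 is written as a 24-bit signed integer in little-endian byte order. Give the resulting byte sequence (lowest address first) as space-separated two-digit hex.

D4 98 5A

5937364 in hexadecimal, padded to 24 bits, is 0x5A98D4.
Split into bytes (most-significant first): 5A 98 D4.
Little-endian stores the least-significant byte at the lowest address.
So at ascending addresses the bytes are D4 98 5A.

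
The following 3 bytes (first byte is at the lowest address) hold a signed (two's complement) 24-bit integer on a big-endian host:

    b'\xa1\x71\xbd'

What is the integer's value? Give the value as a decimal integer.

In big-endian order the high byte comes first in memory.
The bytes are already most-significant first: 0xA171BD.
Top bit is set, so as a signed 24-bit value this is 0xA171BD − 2^24 = -6196803.

-6196803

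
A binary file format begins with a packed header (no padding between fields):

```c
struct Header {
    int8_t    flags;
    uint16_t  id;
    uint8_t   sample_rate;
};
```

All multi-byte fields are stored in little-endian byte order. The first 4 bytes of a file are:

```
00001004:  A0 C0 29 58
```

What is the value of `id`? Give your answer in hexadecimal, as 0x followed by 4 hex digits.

0x29C0

`id` follows `flags` (1 byte), so it starts at byte offset 1 and occupies 2 bytes.
Bytes at offsets 1..2: C0 29.
In little-endian order the low byte comes first in memory.
Reassemble most-significant byte first: 29 C0 → 0x29C0.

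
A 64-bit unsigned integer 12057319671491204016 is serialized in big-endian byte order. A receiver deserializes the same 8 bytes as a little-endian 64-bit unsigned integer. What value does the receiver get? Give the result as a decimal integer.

12057319671491204016 in 64-bit hexadecimal is 0xA754345BDA9013B0.
Stored big-endian, the bytes at ascending addresses are A7 54 34 5B DA 90 13 B0.
Read back as little-endian, the first byte is least significant, giving 0xB01390DA5B3454A7.
0xB01390DA5B3454A7 = 12687643842740245671.

12687643842740245671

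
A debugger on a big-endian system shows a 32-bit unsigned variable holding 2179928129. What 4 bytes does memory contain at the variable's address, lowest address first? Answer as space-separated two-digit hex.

2179928129 in hexadecimal, padded to 32 bits, is 0x81EF1041.
Split into bytes (most-significant first): 81 EF 10 41.
In big-endian order the high byte comes first in memory.
So the memory order matches the most-significant-first order: 81 EF 10 41.

81 EF 10 41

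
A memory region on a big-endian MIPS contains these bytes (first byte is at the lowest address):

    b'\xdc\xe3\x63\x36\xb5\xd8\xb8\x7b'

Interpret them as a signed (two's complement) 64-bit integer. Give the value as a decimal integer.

-2530069479021823877

Big-endian stores the most-significant byte at the lowest address.
The bytes are already most-significant first: 0xDCE36336B5D8B87B.
Top bit is set, so as a signed 64-bit value this is 0xDCE36336B5D8B87B − 2^64 = -2530069479021823877.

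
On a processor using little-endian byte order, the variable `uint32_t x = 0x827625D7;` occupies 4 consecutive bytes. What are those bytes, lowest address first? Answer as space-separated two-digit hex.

Split into bytes (most-significant first): 82 76 25 D7.
Little-endian: lowest address holds the least-significant byte.
So at ascending addresses the bytes are D7 25 76 82.

D7 25 76 82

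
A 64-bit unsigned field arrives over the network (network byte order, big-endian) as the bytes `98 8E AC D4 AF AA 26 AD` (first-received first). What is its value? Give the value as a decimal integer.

10992913769938167469

Big-endian stores the most-significant byte at the lowest address.
The bytes are already most-significant first: 0x988EACD4AFAA26AD.
0x988EACD4AFAA26AD = 10992913769938167469.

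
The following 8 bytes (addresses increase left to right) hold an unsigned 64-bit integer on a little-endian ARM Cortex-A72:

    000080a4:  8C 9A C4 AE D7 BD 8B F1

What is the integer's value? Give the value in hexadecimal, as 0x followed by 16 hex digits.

0xF18BBDD7AEC49A8C

Little-endian stores the least-significant byte at the lowest address.
Reassemble most-significant byte first: F1 8B BD D7 AE C4 9A 8C → 0xF18BBDD7AEC49A8C.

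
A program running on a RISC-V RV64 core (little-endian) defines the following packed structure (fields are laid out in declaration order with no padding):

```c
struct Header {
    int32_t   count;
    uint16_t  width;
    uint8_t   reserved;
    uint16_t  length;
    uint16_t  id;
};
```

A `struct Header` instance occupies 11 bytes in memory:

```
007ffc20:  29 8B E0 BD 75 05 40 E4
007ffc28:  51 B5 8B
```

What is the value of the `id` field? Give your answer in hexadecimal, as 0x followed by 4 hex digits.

0x8BB5

`id` follows `count` (4 B), `width` (2 B), `reserved` (1 B), `length` (2 B), so it starts at offset 4 + 2 + 1 + 2 = 9 and occupies 2 bytes.
Bytes at offsets 9..10: B5 8B.
Little-endian stores the least-significant byte at the lowest address.
Reassemble most-significant byte first: 8B B5 → 0x8BB5.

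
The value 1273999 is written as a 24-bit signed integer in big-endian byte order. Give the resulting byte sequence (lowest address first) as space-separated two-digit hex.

13 70 8F

1273999 in hexadecimal, padded to 24 bits, is 0x13708F.
Split into bytes (most-significant first): 13 70 8F.
Big-endian stores the most-significant byte at the lowest address.
So the memory order matches the most-significant-first order: 13 70 8F.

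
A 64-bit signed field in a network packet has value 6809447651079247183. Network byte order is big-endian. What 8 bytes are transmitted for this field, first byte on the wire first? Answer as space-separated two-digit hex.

5E 80 04 8F 87 32 55 4F

6809447651079247183 in hexadecimal, padded to 64 bits, is 0x5E80048F8732554F.
Split into bytes (most-significant first): 5E 80 04 8F 87 32 55 4F.
In big-endian order the high byte comes first in memory.
So the memory order matches the most-significant-first order: 5E 80 04 8F 87 32 55 4F.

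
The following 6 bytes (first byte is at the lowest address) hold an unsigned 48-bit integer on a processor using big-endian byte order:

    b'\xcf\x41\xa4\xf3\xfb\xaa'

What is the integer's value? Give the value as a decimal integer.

227880847276970

In big-endian order the high byte comes first in memory.
The bytes are already most-significant first: 0xCF41A4F3FBAA.
0xCF41A4F3FBAA = 227880847276970.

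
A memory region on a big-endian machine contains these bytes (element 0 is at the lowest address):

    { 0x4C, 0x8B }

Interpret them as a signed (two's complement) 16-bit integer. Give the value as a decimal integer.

Big-endian stores the most-significant byte at the lowest address.
The bytes are already most-significant first: 0x4C8B.
0x4C8B = 19595.

19595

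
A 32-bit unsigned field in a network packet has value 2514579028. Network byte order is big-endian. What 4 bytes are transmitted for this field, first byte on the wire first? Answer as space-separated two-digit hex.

95 E1 6E 54

2514579028 in hexadecimal, padded to 32 bits, is 0x95E16E54.
Split into bytes (most-significant first): 95 E1 6E 54.
In big-endian order the high byte comes first in memory.
So the memory order matches the most-significant-first order: 95 E1 6E 54.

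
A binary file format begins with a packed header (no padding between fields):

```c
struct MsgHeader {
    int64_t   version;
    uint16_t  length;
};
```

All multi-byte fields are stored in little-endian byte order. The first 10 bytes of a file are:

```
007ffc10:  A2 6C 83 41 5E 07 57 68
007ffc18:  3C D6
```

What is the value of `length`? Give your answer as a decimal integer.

`length` follows `version` (8 bytes), so it starts at byte offset 8 and occupies 2 bytes.
Bytes at offsets 8..9: 3C D6.
In little-endian order the low byte comes first in memory.
Reassemble most-significant byte first: D6 3C → 0xD63C.
0xD63C = 54844.

54844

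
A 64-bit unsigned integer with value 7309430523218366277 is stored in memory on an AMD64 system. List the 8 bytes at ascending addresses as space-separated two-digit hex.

45 0F D4 76 55 50 70 65

7309430523218366277 in hexadecimal, padded to 64 bits, is 0x6570505576D40F45.
Split into bytes (most-significant first): 65 70 50 55 76 D4 0F 45.
In little-endian order the low byte comes first in memory.
So at ascending addresses the bytes are 45 0F D4 76 55 50 70 65.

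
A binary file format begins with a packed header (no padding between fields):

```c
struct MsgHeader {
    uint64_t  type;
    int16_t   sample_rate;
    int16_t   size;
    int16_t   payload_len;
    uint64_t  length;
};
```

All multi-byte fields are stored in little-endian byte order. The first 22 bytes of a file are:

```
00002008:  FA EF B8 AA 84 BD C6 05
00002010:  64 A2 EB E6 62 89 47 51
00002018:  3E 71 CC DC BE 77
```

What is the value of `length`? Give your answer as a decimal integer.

8628576706719797575

`length` follows `type` (8 B), `sample_rate` (2 B), `size` (2 B), `payload_len` (2 B), so it starts at offset 8 + 2 + 2 + 2 = 14 and occupies 8 bytes.
Bytes at offsets 14..21: 47 51 3E 71 CC DC BE 77.
Little-endian stores the least-significant byte at the lowest address.
Reassemble most-significant byte first: 77 BE DC CC 71 3E 51 47 → 0x77BEDCCC713E5147.
0x77BEDCCC713E5147 = 8628576706719797575.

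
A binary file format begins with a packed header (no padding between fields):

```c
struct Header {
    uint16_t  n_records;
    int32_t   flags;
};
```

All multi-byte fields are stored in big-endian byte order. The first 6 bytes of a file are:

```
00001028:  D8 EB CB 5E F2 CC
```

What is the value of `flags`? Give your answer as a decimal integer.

`flags` follows `n_records` (2 bytes), so it starts at byte offset 2 and occupies 4 bytes.
Bytes at offsets 2..5: CB 5E F2 CC.
Big-endian stores the most-significant byte at the lowest address.
The bytes are already most-significant first: 0xCB5EF2CC.
Top bit is set, so as a signed 32-bit value this is 0xCB5EF2CC − 2^32 = -882969908.

-882969908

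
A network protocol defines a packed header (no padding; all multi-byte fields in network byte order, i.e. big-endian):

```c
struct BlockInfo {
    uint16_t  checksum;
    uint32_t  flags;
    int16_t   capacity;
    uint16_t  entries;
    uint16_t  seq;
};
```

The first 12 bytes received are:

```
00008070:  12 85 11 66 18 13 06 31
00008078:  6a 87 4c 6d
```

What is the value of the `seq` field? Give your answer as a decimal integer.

19565

`seq` follows `checksum` (2 B), `flags` (4 B), `capacity` (2 B), `entries` (2 B), so it starts at offset 2 + 4 + 2 + 2 = 10 and occupies 2 bytes.
Bytes at offsets 10..11: 4C 6D.
Big-endian: lowest address holds the most-significant byte.
The bytes are already most-significant first: 0x4C6D.
0x4C6D = 19565.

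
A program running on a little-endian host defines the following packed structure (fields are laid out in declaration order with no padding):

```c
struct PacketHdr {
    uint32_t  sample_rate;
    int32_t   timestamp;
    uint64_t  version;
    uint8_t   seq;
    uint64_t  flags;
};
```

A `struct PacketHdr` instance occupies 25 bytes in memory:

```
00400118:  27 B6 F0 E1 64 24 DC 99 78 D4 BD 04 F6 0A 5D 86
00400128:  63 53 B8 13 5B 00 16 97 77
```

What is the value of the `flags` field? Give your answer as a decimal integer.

`flags` follows `sample_rate` (4 B), `timestamp` (4 B), `version` (8 B), `seq` (1 B), so it starts at offset 4 + 4 + 8 + 1 = 17 and occupies 8 bytes.
Bytes at offsets 17..24: 53 B8 13 5B 00 16 97 77.
Little-endian: lowest address holds the least-significant byte.
Reassemble most-significant byte first: 77 97 16 00 5B 13 B8 53 → 0x779716005B13B853.
0x779716005B13B853 = 8617380602780563539.

8617380602780563539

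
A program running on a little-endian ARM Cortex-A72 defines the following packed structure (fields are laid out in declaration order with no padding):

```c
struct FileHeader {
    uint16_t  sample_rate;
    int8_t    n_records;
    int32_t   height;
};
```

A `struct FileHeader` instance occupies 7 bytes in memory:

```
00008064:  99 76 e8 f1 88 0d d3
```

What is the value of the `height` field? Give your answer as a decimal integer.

-754087695

`height` follows `sample_rate` (2 B), `n_records` (1 B), so it starts at offset 2 + 1 = 3 and occupies 4 bytes.
Bytes at offsets 3..6: F1 88 0D D3.
In little-endian order the low byte comes first in memory.
Reassemble most-significant byte first: D3 0D 88 F1 → 0xD30D88F1.
Top bit is set, so as a signed 32-bit value this is 0xD30D88F1 − 2^32 = -754087695.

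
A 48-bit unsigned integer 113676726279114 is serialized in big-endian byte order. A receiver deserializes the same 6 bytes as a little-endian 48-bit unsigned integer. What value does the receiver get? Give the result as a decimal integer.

113676726279114 in 48-bit hexadecimal is 0x67636CE39BCA.
Stored big-endian, the bytes at ascending addresses are 67 63 6C E3 9B CA.
Read back as little-endian, the first byte is least significant, giving 0xCA9BE36C6367.
0xCA9BE36C6367 = 222770884272999.

222770884272999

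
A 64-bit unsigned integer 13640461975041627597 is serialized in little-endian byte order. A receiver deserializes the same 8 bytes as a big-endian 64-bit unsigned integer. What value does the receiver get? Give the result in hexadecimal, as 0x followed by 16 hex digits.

13640461975041627597 in 64-bit hexadecimal is 0xBD4CA7E5629455CD.
Stored little-endian, the bytes at ascending addresses are CD 55 94 62 E5 A7 4C BD.
Read back as big-endian, the last byte is least significant, giving 0xCD559462E5A74CBD.

0xCD559462E5A74CBD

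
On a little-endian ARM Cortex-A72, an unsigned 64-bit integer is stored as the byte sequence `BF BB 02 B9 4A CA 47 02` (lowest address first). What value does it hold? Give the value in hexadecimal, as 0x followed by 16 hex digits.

0x0247CA4AB902BBBF

In little-endian order the low byte comes first in memory.
Reassemble most-significant byte first: 02 47 CA 4A B9 02 BB BF → 0x0247CA4AB902BBBF.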